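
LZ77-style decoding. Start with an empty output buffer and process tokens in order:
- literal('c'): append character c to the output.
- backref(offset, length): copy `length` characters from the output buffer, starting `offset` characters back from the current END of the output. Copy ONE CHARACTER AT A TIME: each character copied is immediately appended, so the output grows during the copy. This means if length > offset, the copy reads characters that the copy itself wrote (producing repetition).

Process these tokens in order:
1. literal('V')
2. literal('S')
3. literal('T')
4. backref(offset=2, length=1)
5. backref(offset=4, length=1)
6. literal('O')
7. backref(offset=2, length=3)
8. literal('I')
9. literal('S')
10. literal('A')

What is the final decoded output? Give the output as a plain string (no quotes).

Token 1: literal('V'). Output: "V"
Token 2: literal('S'). Output: "VS"
Token 3: literal('T'). Output: "VST"
Token 4: backref(off=2, len=1). Copied 'S' from pos 1. Output: "VSTS"
Token 5: backref(off=4, len=1). Copied 'V' from pos 0. Output: "VSTSV"
Token 6: literal('O'). Output: "VSTSVO"
Token 7: backref(off=2, len=3) (overlapping!). Copied 'VOV' from pos 4. Output: "VSTSVOVOV"
Token 8: literal('I'). Output: "VSTSVOVOVI"
Token 9: literal('S'). Output: "VSTSVOVOVIS"
Token 10: literal('A'). Output: "VSTSVOVOVISA"

Answer: VSTSVOVOVISA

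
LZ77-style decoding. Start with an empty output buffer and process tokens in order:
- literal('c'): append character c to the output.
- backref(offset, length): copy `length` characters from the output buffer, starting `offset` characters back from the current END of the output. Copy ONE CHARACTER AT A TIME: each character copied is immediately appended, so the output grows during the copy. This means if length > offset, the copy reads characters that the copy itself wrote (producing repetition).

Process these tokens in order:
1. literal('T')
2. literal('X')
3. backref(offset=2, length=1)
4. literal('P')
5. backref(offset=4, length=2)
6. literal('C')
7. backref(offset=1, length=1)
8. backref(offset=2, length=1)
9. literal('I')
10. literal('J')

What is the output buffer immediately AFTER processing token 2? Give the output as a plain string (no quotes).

Answer: TX

Derivation:
Token 1: literal('T'). Output: "T"
Token 2: literal('X'). Output: "TX"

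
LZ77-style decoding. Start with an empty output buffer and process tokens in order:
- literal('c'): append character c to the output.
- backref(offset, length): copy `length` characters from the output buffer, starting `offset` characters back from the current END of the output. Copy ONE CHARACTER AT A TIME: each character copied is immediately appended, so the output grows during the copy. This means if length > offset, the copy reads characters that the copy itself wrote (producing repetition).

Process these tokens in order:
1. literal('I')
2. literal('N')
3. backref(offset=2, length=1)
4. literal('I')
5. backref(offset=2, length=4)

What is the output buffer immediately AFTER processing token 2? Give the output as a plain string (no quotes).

Token 1: literal('I'). Output: "I"
Token 2: literal('N'). Output: "IN"

Answer: IN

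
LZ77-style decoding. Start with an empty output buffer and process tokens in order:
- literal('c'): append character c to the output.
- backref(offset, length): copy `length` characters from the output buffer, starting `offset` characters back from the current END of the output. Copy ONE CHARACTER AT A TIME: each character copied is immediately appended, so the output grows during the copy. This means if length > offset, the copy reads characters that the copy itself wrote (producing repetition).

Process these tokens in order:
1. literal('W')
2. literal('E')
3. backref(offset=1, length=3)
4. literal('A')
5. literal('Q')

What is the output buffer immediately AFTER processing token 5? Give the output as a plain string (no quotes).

Answer: WEEEEAQ

Derivation:
Token 1: literal('W'). Output: "W"
Token 2: literal('E'). Output: "WE"
Token 3: backref(off=1, len=3) (overlapping!). Copied 'EEE' from pos 1. Output: "WEEEE"
Token 4: literal('A'). Output: "WEEEEA"
Token 5: literal('Q'). Output: "WEEEEAQ"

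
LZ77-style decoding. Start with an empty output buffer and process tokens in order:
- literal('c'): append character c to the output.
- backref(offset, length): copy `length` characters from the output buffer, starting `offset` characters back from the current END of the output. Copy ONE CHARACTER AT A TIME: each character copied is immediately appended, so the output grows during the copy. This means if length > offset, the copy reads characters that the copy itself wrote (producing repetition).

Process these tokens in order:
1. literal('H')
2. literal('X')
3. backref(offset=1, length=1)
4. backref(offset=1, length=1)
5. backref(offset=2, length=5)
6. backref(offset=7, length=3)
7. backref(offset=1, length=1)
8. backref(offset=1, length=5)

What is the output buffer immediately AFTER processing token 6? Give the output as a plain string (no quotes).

Answer: HXXXXXXXXXXX

Derivation:
Token 1: literal('H'). Output: "H"
Token 2: literal('X'). Output: "HX"
Token 3: backref(off=1, len=1). Copied 'X' from pos 1. Output: "HXX"
Token 4: backref(off=1, len=1). Copied 'X' from pos 2. Output: "HXXX"
Token 5: backref(off=2, len=5) (overlapping!). Copied 'XXXXX' from pos 2. Output: "HXXXXXXXX"
Token 6: backref(off=7, len=3). Copied 'XXX' from pos 2. Output: "HXXXXXXXXXXX"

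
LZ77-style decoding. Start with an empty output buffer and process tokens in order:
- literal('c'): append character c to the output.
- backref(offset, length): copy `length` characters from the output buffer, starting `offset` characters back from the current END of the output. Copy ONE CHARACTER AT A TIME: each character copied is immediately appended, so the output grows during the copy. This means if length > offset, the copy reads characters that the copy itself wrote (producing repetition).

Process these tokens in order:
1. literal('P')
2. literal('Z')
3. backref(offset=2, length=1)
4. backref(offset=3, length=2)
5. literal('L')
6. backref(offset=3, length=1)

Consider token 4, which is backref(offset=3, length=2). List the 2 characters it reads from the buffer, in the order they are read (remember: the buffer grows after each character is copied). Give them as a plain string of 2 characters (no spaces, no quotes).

Answer: PZ

Derivation:
Token 1: literal('P'). Output: "P"
Token 2: literal('Z'). Output: "PZ"
Token 3: backref(off=2, len=1). Copied 'P' from pos 0. Output: "PZP"
Token 4: backref(off=3, len=2). Buffer before: "PZP" (len 3)
  byte 1: read out[0]='P', append. Buffer now: "PZPP"
  byte 2: read out[1]='Z', append. Buffer now: "PZPPZ"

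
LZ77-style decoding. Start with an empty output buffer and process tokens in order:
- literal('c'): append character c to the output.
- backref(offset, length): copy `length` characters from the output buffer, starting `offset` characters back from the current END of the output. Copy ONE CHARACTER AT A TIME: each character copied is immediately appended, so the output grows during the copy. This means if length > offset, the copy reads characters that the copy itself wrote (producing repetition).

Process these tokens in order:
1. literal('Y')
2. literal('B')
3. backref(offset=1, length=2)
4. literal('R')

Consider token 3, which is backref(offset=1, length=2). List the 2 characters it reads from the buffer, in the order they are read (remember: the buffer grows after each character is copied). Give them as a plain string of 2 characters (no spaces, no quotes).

Answer: BB

Derivation:
Token 1: literal('Y'). Output: "Y"
Token 2: literal('B'). Output: "YB"
Token 3: backref(off=1, len=2). Buffer before: "YB" (len 2)
  byte 1: read out[1]='B', append. Buffer now: "YBB"
  byte 2: read out[2]='B', append. Buffer now: "YBBB"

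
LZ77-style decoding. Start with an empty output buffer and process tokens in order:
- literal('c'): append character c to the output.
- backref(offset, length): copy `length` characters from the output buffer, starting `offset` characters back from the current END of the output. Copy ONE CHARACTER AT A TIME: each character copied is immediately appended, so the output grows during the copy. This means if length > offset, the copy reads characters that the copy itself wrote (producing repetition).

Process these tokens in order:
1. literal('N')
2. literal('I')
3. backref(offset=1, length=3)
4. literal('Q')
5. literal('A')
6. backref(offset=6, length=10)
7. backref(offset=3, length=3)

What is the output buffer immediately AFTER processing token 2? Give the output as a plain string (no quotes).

Token 1: literal('N'). Output: "N"
Token 2: literal('I'). Output: "NI"

Answer: NI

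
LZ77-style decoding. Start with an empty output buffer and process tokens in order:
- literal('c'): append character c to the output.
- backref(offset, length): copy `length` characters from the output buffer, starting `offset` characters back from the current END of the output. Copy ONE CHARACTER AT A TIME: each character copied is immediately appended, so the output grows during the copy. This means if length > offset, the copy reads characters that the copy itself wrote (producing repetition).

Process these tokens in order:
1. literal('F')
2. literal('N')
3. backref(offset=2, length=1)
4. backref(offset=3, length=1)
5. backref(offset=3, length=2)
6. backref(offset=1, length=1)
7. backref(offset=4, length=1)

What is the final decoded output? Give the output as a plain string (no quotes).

Answer: FNFFNFFF

Derivation:
Token 1: literal('F'). Output: "F"
Token 2: literal('N'). Output: "FN"
Token 3: backref(off=2, len=1). Copied 'F' from pos 0. Output: "FNF"
Token 4: backref(off=3, len=1). Copied 'F' from pos 0. Output: "FNFF"
Token 5: backref(off=3, len=2). Copied 'NF' from pos 1. Output: "FNFFNF"
Token 6: backref(off=1, len=1). Copied 'F' from pos 5. Output: "FNFFNFF"
Token 7: backref(off=4, len=1). Copied 'F' from pos 3. Output: "FNFFNFFF"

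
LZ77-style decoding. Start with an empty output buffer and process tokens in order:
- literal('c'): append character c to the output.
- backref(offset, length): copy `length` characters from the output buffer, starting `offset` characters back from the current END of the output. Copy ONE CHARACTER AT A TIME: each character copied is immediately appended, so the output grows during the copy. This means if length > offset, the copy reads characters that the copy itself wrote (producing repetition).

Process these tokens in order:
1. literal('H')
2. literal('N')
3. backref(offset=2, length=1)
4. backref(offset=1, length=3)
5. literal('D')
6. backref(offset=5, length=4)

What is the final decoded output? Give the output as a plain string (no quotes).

Token 1: literal('H'). Output: "H"
Token 2: literal('N'). Output: "HN"
Token 3: backref(off=2, len=1). Copied 'H' from pos 0. Output: "HNH"
Token 4: backref(off=1, len=3) (overlapping!). Copied 'HHH' from pos 2. Output: "HNHHHH"
Token 5: literal('D'). Output: "HNHHHHD"
Token 6: backref(off=5, len=4). Copied 'HHHH' from pos 2. Output: "HNHHHHDHHHH"

Answer: HNHHHHDHHHH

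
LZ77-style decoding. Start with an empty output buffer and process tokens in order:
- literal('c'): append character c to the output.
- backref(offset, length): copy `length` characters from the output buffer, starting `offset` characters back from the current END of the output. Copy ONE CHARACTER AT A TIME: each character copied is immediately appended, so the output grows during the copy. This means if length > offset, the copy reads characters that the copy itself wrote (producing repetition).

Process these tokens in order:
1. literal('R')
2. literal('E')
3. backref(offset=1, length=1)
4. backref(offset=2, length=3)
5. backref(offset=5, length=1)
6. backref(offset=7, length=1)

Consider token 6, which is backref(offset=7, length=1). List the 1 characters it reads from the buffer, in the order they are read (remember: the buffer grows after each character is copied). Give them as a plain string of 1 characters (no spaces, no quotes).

Answer: R

Derivation:
Token 1: literal('R'). Output: "R"
Token 2: literal('E'). Output: "RE"
Token 3: backref(off=1, len=1). Copied 'E' from pos 1. Output: "REE"
Token 4: backref(off=2, len=3) (overlapping!). Copied 'EEE' from pos 1. Output: "REEEEE"
Token 5: backref(off=5, len=1). Copied 'E' from pos 1. Output: "REEEEEE"
Token 6: backref(off=7, len=1). Buffer before: "REEEEEE" (len 7)
  byte 1: read out[0]='R', append. Buffer now: "REEEEEER"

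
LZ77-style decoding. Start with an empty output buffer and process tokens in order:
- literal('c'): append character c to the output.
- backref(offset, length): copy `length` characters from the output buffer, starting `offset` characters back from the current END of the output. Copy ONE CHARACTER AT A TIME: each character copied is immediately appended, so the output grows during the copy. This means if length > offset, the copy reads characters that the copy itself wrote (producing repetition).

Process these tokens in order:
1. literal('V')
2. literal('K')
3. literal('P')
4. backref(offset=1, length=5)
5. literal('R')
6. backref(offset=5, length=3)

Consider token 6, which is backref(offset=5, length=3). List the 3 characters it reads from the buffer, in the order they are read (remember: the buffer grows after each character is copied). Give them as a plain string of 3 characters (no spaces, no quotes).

Token 1: literal('V'). Output: "V"
Token 2: literal('K'). Output: "VK"
Token 3: literal('P'). Output: "VKP"
Token 4: backref(off=1, len=5) (overlapping!). Copied 'PPPPP' from pos 2. Output: "VKPPPPPP"
Token 5: literal('R'). Output: "VKPPPPPPR"
Token 6: backref(off=5, len=3). Buffer before: "VKPPPPPPR" (len 9)
  byte 1: read out[4]='P', append. Buffer now: "VKPPPPPPRP"
  byte 2: read out[5]='P', append. Buffer now: "VKPPPPPPRPP"
  byte 3: read out[6]='P', append. Buffer now: "VKPPPPPPRPPP"

Answer: PPP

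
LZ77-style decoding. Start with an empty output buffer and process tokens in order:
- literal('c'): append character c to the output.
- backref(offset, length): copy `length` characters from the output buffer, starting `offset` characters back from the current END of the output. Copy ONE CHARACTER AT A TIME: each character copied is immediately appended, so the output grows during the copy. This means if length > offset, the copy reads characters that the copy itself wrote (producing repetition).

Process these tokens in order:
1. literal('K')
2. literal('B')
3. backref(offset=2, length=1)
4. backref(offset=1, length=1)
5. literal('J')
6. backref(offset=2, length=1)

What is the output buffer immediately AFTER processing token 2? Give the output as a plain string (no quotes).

Answer: KB

Derivation:
Token 1: literal('K'). Output: "K"
Token 2: literal('B'). Output: "KB"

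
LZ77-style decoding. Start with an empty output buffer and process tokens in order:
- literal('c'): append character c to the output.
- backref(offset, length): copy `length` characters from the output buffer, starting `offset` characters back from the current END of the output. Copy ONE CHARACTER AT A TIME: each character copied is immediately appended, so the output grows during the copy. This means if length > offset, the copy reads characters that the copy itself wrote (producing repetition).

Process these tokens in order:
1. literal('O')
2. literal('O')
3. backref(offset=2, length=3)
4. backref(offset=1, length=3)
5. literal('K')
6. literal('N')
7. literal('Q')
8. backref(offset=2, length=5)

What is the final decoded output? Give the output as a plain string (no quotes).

Answer: OOOOOOOOKNQNQNQN

Derivation:
Token 1: literal('O'). Output: "O"
Token 2: literal('O'). Output: "OO"
Token 3: backref(off=2, len=3) (overlapping!). Copied 'OOO' from pos 0. Output: "OOOOO"
Token 4: backref(off=1, len=3) (overlapping!). Copied 'OOO' from pos 4. Output: "OOOOOOOO"
Token 5: literal('K'). Output: "OOOOOOOOK"
Token 6: literal('N'). Output: "OOOOOOOOKN"
Token 7: literal('Q'). Output: "OOOOOOOOKNQ"
Token 8: backref(off=2, len=5) (overlapping!). Copied 'NQNQN' from pos 9. Output: "OOOOOOOOKNQNQNQN"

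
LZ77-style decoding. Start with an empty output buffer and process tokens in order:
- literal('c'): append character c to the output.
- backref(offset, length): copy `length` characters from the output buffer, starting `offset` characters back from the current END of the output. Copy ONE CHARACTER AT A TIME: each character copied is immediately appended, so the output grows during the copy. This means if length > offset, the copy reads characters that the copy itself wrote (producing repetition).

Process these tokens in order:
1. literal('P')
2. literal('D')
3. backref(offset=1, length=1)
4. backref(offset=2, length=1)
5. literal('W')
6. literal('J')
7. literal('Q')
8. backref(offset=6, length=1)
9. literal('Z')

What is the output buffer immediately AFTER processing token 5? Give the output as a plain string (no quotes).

Answer: PDDDW

Derivation:
Token 1: literal('P'). Output: "P"
Token 2: literal('D'). Output: "PD"
Token 3: backref(off=1, len=1). Copied 'D' from pos 1. Output: "PDD"
Token 4: backref(off=2, len=1). Copied 'D' from pos 1. Output: "PDDD"
Token 5: literal('W'). Output: "PDDDW"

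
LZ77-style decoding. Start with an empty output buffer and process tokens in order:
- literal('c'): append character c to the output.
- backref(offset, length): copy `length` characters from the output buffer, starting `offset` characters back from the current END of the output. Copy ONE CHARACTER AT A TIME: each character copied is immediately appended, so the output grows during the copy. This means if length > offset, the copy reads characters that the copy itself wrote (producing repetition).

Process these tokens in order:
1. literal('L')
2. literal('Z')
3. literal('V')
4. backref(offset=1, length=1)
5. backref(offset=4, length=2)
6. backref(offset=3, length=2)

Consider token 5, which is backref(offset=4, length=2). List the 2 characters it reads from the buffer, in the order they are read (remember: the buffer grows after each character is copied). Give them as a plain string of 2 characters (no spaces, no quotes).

Answer: LZ

Derivation:
Token 1: literal('L'). Output: "L"
Token 2: literal('Z'). Output: "LZ"
Token 3: literal('V'). Output: "LZV"
Token 4: backref(off=1, len=1). Copied 'V' from pos 2. Output: "LZVV"
Token 5: backref(off=4, len=2). Buffer before: "LZVV" (len 4)
  byte 1: read out[0]='L', append. Buffer now: "LZVVL"
  byte 2: read out[1]='Z', append. Buffer now: "LZVVLZ"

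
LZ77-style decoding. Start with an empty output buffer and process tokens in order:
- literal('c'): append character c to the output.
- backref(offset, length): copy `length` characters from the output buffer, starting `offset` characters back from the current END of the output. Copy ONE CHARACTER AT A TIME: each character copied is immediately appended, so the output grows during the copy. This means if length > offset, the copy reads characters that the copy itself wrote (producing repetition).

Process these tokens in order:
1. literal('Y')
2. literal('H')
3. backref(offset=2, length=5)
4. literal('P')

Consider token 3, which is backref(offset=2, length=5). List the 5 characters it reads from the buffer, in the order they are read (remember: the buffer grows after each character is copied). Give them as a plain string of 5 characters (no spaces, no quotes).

Token 1: literal('Y'). Output: "Y"
Token 2: literal('H'). Output: "YH"
Token 3: backref(off=2, len=5). Buffer before: "YH" (len 2)
  byte 1: read out[0]='Y', append. Buffer now: "YHY"
  byte 2: read out[1]='H', append. Buffer now: "YHYH"
  byte 3: read out[2]='Y', append. Buffer now: "YHYHY"
  byte 4: read out[3]='H', append. Buffer now: "YHYHYH"
  byte 5: read out[4]='Y', append. Buffer now: "YHYHYHY"

Answer: YHYHY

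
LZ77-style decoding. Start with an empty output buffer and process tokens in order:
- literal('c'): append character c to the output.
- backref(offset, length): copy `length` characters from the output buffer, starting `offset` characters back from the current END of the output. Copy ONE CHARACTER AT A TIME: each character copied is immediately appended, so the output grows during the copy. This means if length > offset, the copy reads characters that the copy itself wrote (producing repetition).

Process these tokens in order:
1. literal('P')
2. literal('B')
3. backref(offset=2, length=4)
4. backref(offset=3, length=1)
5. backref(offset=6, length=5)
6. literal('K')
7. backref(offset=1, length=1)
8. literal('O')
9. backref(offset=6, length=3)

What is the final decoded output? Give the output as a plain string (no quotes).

Token 1: literal('P'). Output: "P"
Token 2: literal('B'). Output: "PB"
Token 3: backref(off=2, len=4) (overlapping!). Copied 'PBPB' from pos 0. Output: "PBPBPB"
Token 4: backref(off=3, len=1). Copied 'B' from pos 3. Output: "PBPBPBB"
Token 5: backref(off=6, len=5). Copied 'BPBPB' from pos 1. Output: "PBPBPBBBPBPB"
Token 6: literal('K'). Output: "PBPBPBBBPBPBK"
Token 7: backref(off=1, len=1). Copied 'K' from pos 12. Output: "PBPBPBBBPBPBKK"
Token 8: literal('O'). Output: "PBPBPBBBPBPBKKO"
Token 9: backref(off=6, len=3). Copied 'BPB' from pos 9. Output: "PBPBPBBBPBPBKKOBPB"

Answer: PBPBPBBBPBPBKKOBPB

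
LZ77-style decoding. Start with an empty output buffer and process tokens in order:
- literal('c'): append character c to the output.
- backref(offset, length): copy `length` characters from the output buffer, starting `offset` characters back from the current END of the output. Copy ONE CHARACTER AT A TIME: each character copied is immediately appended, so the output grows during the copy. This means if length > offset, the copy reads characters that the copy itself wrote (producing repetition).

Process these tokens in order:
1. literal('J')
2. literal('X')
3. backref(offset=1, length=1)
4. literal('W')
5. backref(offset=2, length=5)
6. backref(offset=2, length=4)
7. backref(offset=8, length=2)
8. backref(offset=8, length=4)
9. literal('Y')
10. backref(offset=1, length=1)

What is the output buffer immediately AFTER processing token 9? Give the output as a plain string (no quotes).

Token 1: literal('J'). Output: "J"
Token 2: literal('X'). Output: "JX"
Token 3: backref(off=1, len=1). Copied 'X' from pos 1. Output: "JXX"
Token 4: literal('W'). Output: "JXXW"
Token 5: backref(off=2, len=5) (overlapping!). Copied 'XWXWX' from pos 2. Output: "JXXWXWXWX"
Token 6: backref(off=2, len=4) (overlapping!). Copied 'WXWX' from pos 7. Output: "JXXWXWXWXWXWX"
Token 7: backref(off=8, len=2). Copied 'WX' from pos 5. Output: "JXXWXWXWXWXWXWX"
Token 8: backref(off=8, len=4). Copied 'WXWX' from pos 7. Output: "JXXWXWXWXWXWXWXWXWX"
Token 9: literal('Y'). Output: "JXXWXWXWXWXWXWXWXWXY"

Answer: JXXWXWXWXWXWXWXWXWXY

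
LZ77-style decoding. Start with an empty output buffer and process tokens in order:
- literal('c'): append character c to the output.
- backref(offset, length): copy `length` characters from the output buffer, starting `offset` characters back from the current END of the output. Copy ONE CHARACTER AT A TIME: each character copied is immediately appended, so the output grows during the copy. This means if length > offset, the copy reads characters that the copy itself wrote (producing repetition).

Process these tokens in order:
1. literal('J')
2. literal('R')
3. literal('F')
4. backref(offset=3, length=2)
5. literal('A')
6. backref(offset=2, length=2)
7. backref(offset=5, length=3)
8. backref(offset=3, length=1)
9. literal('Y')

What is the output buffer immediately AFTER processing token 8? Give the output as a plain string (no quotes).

Answer: JRFJRARAJRAJ

Derivation:
Token 1: literal('J'). Output: "J"
Token 2: literal('R'). Output: "JR"
Token 3: literal('F'). Output: "JRF"
Token 4: backref(off=3, len=2). Copied 'JR' from pos 0. Output: "JRFJR"
Token 5: literal('A'). Output: "JRFJRA"
Token 6: backref(off=2, len=2). Copied 'RA' from pos 4. Output: "JRFJRARA"
Token 7: backref(off=5, len=3). Copied 'JRA' from pos 3. Output: "JRFJRARAJRA"
Token 8: backref(off=3, len=1). Copied 'J' from pos 8. Output: "JRFJRARAJRAJ"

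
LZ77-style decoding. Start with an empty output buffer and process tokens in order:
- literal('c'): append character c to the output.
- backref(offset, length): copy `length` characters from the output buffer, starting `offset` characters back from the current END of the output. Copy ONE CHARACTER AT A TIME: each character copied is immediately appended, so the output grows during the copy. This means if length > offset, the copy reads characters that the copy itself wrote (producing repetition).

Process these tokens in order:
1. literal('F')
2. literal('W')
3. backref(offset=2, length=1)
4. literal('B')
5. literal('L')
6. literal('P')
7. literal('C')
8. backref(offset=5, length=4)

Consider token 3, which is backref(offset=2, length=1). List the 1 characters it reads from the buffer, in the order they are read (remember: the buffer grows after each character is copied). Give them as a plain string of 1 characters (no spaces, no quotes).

Answer: F

Derivation:
Token 1: literal('F'). Output: "F"
Token 2: literal('W'). Output: "FW"
Token 3: backref(off=2, len=1). Buffer before: "FW" (len 2)
  byte 1: read out[0]='F', append. Buffer now: "FWF"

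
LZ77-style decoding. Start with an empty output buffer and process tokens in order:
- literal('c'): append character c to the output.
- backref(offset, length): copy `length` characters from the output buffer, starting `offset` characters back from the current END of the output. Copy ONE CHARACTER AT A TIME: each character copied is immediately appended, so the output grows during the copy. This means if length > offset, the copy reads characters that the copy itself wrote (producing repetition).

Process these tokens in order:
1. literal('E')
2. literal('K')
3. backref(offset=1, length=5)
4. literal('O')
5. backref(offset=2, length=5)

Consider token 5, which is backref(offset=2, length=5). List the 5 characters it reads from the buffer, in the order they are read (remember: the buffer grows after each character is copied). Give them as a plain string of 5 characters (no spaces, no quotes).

Token 1: literal('E'). Output: "E"
Token 2: literal('K'). Output: "EK"
Token 3: backref(off=1, len=5) (overlapping!). Copied 'KKKKK' from pos 1. Output: "EKKKKKK"
Token 4: literal('O'). Output: "EKKKKKKO"
Token 5: backref(off=2, len=5). Buffer before: "EKKKKKKO" (len 8)
  byte 1: read out[6]='K', append. Buffer now: "EKKKKKKOK"
  byte 2: read out[7]='O', append. Buffer now: "EKKKKKKOKO"
  byte 3: read out[8]='K', append. Buffer now: "EKKKKKKOKOK"
  byte 4: read out[9]='O', append. Buffer now: "EKKKKKKOKOKO"
  byte 5: read out[10]='K', append. Buffer now: "EKKKKKKOKOKOK"

Answer: KOKOK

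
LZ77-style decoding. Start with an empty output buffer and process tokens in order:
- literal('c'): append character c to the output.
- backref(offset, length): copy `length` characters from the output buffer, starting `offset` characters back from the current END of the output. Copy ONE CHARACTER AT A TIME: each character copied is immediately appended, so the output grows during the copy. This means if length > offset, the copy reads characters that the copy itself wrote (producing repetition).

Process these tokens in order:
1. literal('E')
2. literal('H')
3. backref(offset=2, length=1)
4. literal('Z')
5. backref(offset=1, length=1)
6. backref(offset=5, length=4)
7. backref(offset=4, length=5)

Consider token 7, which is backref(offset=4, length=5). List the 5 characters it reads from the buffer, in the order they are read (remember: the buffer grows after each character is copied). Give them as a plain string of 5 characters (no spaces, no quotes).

Answer: EHEZE

Derivation:
Token 1: literal('E'). Output: "E"
Token 2: literal('H'). Output: "EH"
Token 3: backref(off=2, len=1). Copied 'E' from pos 0. Output: "EHE"
Token 4: literal('Z'). Output: "EHEZ"
Token 5: backref(off=1, len=1). Copied 'Z' from pos 3. Output: "EHEZZ"
Token 6: backref(off=5, len=4). Copied 'EHEZ' from pos 0. Output: "EHEZZEHEZ"
Token 7: backref(off=4, len=5). Buffer before: "EHEZZEHEZ" (len 9)
  byte 1: read out[5]='E', append. Buffer now: "EHEZZEHEZE"
  byte 2: read out[6]='H', append. Buffer now: "EHEZZEHEZEH"
  byte 3: read out[7]='E', append. Buffer now: "EHEZZEHEZEHE"
  byte 4: read out[8]='Z', append. Buffer now: "EHEZZEHEZEHEZ"
  byte 5: read out[9]='E', append. Buffer now: "EHEZZEHEZEHEZE"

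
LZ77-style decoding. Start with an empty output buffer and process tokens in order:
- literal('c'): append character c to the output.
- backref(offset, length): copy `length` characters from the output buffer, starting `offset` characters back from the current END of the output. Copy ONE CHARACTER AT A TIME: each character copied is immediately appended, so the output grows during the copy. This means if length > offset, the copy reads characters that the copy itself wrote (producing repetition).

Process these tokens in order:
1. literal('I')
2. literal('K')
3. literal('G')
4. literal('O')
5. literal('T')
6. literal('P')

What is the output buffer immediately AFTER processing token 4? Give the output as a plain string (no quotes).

Answer: IKGO

Derivation:
Token 1: literal('I'). Output: "I"
Token 2: literal('K'). Output: "IK"
Token 3: literal('G'). Output: "IKG"
Token 4: literal('O'). Output: "IKGO"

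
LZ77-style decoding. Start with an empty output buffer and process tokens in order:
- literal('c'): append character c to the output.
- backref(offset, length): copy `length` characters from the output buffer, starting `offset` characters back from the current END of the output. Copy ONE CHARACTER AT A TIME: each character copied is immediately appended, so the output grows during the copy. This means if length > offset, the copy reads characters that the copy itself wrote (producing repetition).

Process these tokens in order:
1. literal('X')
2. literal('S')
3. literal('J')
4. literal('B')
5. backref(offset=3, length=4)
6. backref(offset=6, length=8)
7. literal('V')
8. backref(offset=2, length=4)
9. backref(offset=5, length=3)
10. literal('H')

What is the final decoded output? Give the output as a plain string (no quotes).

Token 1: literal('X'). Output: "X"
Token 2: literal('S'). Output: "XS"
Token 3: literal('J'). Output: "XSJ"
Token 4: literal('B'). Output: "XSJB"
Token 5: backref(off=3, len=4) (overlapping!). Copied 'SJBS' from pos 1. Output: "XSJBSJBS"
Token 6: backref(off=6, len=8) (overlapping!). Copied 'JBSJBSJB' from pos 2. Output: "XSJBSJBSJBSJBSJB"
Token 7: literal('V'). Output: "XSJBSJBSJBSJBSJBV"
Token 8: backref(off=2, len=4) (overlapping!). Copied 'BVBV' from pos 15. Output: "XSJBSJBSJBSJBSJBVBVBV"
Token 9: backref(off=5, len=3). Copied 'VBV' from pos 16. Output: "XSJBSJBSJBSJBSJBVBVBVVBV"
Token 10: literal('H'). Output: "XSJBSJBSJBSJBSJBVBVBVVBVH"

Answer: XSJBSJBSJBSJBSJBVBVBVVBVH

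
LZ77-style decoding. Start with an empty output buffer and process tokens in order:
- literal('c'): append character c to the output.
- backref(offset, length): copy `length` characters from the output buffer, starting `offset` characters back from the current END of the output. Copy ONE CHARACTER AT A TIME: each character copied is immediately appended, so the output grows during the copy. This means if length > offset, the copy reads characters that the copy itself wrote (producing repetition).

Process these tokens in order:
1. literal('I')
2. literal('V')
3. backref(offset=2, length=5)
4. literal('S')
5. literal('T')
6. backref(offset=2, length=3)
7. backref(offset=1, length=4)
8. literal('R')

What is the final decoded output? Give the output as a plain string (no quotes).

Answer: IVIVIVISTSTSSSSSR

Derivation:
Token 1: literal('I'). Output: "I"
Token 2: literal('V'). Output: "IV"
Token 3: backref(off=2, len=5) (overlapping!). Copied 'IVIVI' from pos 0. Output: "IVIVIVI"
Token 4: literal('S'). Output: "IVIVIVIS"
Token 5: literal('T'). Output: "IVIVIVIST"
Token 6: backref(off=2, len=3) (overlapping!). Copied 'STS' from pos 7. Output: "IVIVIVISTSTS"
Token 7: backref(off=1, len=4) (overlapping!). Copied 'SSSS' from pos 11. Output: "IVIVIVISTSTSSSSS"
Token 8: literal('R'). Output: "IVIVIVISTSTSSSSSR"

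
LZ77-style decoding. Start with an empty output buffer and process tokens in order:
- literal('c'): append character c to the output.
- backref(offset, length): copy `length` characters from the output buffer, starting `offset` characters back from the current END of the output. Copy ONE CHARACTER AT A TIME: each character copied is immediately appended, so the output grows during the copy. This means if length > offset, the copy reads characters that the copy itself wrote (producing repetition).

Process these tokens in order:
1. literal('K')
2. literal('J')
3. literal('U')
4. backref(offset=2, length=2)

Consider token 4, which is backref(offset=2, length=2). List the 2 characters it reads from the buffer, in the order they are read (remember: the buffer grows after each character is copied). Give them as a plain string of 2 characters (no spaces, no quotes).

Answer: JU

Derivation:
Token 1: literal('K'). Output: "K"
Token 2: literal('J'). Output: "KJ"
Token 3: literal('U'). Output: "KJU"
Token 4: backref(off=2, len=2). Buffer before: "KJU" (len 3)
  byte 1: read out[1]='J', append. Buffer now: "KJUJ"
  byte 2: read out[2]='U', append. Buffer now: "KJUJU"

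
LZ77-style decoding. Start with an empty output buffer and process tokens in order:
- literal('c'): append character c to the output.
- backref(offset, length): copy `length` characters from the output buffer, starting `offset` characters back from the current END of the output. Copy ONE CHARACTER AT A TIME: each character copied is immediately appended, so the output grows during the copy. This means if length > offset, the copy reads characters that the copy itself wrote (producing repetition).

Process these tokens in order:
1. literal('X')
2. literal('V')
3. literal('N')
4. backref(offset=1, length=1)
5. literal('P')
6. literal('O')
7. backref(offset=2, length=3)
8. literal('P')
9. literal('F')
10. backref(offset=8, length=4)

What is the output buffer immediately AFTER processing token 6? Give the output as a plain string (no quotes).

Answer: XVNNPO

Derivation:
Token 1: literal('X'). Output: "X"
Token 2: literal('V'). Output: "XV"
Token 3: literal('N'). Output: "XVN"
Token 4: backref(off=1, len=1). Copied 'N' from pos 2. Output: "XVNN"
Token 5: literal('P'). Output: "XVNNP"
Token 6: literal('O'). Output: "XVNNPO"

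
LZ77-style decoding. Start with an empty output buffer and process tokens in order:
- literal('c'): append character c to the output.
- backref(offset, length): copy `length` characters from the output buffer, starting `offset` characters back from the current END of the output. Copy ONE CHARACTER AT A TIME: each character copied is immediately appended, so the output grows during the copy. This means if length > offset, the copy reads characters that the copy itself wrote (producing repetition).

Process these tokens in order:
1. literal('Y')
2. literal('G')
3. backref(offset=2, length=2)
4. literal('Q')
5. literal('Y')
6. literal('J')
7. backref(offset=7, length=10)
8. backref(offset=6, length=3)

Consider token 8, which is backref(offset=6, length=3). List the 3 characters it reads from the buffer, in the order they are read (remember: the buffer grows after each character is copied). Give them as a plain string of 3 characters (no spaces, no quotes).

Token 1: literal('Y'). Output: "Y"
Token 2: literal('G'). Output: "YG"
Token 3: backref(off=2, len=2). Copied 'YG' from pos 0. Output: "YGYG"
Token 4: literal('Q'). Output: "YGYGQ"
Token 5: literal('Y'). Output: "YGYGQY"
Token 6: literal('J'). Output: "YGYGQYJ"
Token 7: backref(off=7, len=10) (overlapping!). Copied 'YGYGQYJYGY' from pos 0. Output: "YGYGQYJYGYGQYJYGY"
Token 8: backref(off=6, len=3). Buffer before: "YGYGQYJYGYGQYJYGY" (len 17)
  byte 1: read out[11]='Q', append. Buffer now: "YGYGQYJYGYGQYJYGYQ"
  byte 2: read out[12]='Y', append. Buffer now: "YGYGQYJYGYGQYJYGYQY"
  byte 3: read out[13]='J', append. Buffer now: "YGYGQYJYGYGQYJYGYQYJ"

Answer: QYJ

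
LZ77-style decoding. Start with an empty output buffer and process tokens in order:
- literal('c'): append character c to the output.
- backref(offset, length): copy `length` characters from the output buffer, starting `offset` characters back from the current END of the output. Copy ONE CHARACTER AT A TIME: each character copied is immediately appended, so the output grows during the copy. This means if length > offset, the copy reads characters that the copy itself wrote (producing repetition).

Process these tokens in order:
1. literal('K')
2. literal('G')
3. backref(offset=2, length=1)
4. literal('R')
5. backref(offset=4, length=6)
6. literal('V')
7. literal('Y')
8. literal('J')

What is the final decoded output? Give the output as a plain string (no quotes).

Token 1: literal('K'). Output: "K"
Token 2: literal('G'). Output: "KG"
Token 3: backref(off=2, len=1). Copied 'K' from pos 0. Output: "KGK"
Token 4: literal('R'). Output: "KGKR"
Token 5: backref(off=4, len=6) (overlapping!). Copied 'KGKRKG' from pos 0. Output: "KGKRKGKRKG"
Token 6: literal('V'). Output: "KGKRKGKRKGV"
Token 7: literal('Y'). Output: "KGKRKGKRKGVY"
Token 8: literal('J'). Output: "KGKRKGKRKGVYJ"

Answer: KGKRKGKRKGVYJ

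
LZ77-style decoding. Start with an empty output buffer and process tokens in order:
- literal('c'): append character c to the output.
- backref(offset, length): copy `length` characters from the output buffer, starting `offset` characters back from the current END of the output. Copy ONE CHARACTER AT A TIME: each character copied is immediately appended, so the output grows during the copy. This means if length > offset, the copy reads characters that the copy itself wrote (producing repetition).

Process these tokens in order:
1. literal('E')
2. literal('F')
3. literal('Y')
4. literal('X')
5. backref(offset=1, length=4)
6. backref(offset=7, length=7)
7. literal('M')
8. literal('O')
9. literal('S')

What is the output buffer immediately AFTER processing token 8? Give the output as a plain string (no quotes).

Token 1: literal('E'). Output: "E"
Token 2: literal('F'). Output: "EF"
Token 3: literal('Y'). Output: "EFY"
Token 4: literal('X'). Output: "EFYX"
Token 5: backref(off=1, len=4) (overlapping!). Copied 'XXXX' from pos 3. Output: "EFYXXXXX"
Token 6: backref(off=7, len=7). Copied 'FYXXXXX' from pos 1. Output: "EFYXXXXXFYXXXXX"
Token 7: literal('M'). Output: "EFYXXXXXFYXXXXXM"
Token 8: literal('O'). Output: "EFYXXXXXFYXXXXXMO"

Answer: EFYXXXXXFYXXXXXMO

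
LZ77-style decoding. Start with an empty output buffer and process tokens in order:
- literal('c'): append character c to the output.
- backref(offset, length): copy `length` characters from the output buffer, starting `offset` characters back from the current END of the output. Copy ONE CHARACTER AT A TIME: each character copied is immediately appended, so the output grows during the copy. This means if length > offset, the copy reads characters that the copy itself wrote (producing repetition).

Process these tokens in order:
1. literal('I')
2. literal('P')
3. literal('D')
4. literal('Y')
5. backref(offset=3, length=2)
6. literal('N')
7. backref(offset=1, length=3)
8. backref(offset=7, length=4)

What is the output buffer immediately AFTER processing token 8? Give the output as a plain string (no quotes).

Answer: IPDYPDNNNNYPDN

Derivation:
Token 1: literal('I'). Output: "I"
Token 2: literal('P'). Output: "IP"
Token 3: literal('D'). Output: "IPD"
Token 4: literal('Y'). Output: "IPDY"
Token 5: backref(off=3, len=2). Copied 'PD' from pos 1. Output: "IPDYPD"
Token 6: literal('N'). Output: "IPDYPDN"
Token 7: backref(off=1, len=3) (overlapping!). Copied 'NNN' from pos 6. Output: "IPDYPDNNNN"
Token 8: backref(off=7, len=4). Copied 'YPDN' from pos 3. Output: "IPDYPDNNNNYPDN"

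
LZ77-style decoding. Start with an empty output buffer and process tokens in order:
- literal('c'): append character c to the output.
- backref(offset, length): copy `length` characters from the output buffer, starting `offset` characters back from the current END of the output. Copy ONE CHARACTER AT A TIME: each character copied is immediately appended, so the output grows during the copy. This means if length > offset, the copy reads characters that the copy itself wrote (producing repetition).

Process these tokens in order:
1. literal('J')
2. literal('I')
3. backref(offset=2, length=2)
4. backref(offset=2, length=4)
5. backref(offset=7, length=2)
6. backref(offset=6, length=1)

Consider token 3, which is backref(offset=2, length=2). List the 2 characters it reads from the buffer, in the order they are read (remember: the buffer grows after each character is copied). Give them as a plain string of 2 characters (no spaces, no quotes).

Token 1: literal('J'). Output: "J"
Token 2: literal('I'). Output: "JI"
Token 3: backref(off=2, len=2). Buffer before: "JI" (len 2)
  byte 1: read out[0]='J', append. Buffer now: "JIJ"
  byte 2: read out[1]='I', append. Buffer now: "JIJI"

Answer: JI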